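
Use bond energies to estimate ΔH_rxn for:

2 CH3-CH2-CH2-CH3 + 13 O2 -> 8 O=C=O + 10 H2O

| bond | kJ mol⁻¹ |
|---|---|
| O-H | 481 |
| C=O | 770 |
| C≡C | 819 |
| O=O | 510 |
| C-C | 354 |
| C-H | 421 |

Bonds broken (reactants):
  C-C: 6 × 354 = 2124
  C-H: 20 × 421 = 8420
  O=O: 13 × 510 = 6630
  Σ(broken) = 17174 kJ
Bonds formed (products):
  C=O: 16 × 770 = 12320
  O-H: 20 × 481 = 9620
  Σ(formed) = 21940 kJ
ΔH = Σ(broken) − Σ(formed) = 17174 − 21940 = −4766 kJ

ΔH ≈ −4766 kJ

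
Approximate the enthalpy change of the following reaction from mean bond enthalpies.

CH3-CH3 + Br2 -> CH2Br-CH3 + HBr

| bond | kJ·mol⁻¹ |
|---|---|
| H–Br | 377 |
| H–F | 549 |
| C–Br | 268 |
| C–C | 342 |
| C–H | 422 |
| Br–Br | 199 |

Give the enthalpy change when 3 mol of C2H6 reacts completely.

ΔH = −72 kJ

Bonds broken (reactants):
  Br–Br: 1 × 199 = 199
  C–C: 1 × 342 = 342
  C–H: 6 × 422 = 2532
  Σ(broken) = 3073 kJ
Bonds formed (products):
  C–Br: 1 × 268 = 268
  C–C: 1 × 342 = 342
  C–H: 5 × 422 = 2110
  H–Br: 1 × 377 = 377
  Σ(formed) = 3097 kJ
ΔH = Σ(broken) − Σ(formed) = 3073 − 3097 = −24 kJ
For 3× the reaction as written: 3 × (−24) = −72 kJ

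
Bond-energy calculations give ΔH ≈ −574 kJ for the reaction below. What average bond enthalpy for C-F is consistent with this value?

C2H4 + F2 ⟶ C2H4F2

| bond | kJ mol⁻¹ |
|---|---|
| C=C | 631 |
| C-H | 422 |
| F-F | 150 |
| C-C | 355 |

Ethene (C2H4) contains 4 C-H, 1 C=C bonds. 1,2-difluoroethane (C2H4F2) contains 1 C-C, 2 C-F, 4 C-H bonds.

D(C-F) ≈ 500 kJ/mol

Let D be the C-F bond energy.
Σ(broken) = 4×422 + 1×631 + 1×150 = 2469
Σ(formed) = 1×355 + 2×D + 4×422 = 2043 + 2D
ΔH = Σ(broken) − Σ(formed) = (2469) − (2043 + 2D) = +426 − 2D
Setting this equal to −574 kJ gives 2D = 1000, so D = 500 kJ/mol.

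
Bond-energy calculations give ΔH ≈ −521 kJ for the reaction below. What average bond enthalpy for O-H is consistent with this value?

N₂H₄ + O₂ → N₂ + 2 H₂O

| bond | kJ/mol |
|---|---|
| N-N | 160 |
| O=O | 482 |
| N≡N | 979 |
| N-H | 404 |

Let D be the O-H bond energy.
Σ(broken) = 4×404 + 1×160 + 1×482 = 2258
Σ(formed) = 1×979 + 4×D = 979 + 4D
ΔH = Σ(broken) − Σ(formed) = (2258) − (979 + 4D) = +1279 − 4D
Setting this equal to −521 kJ gives 4D = 1800, so D = 450 kJ/mol.

D(O-H) ≈ 450 kJ/mol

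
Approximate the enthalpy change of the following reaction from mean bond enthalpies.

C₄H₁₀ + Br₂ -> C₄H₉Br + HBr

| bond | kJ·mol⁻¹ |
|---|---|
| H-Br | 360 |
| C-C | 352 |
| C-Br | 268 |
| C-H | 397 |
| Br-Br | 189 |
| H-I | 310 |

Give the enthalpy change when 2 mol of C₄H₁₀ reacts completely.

Bonds broken (reactants):
  Br-Br: 1 × 189 = 189
  C-C: 3 × 352 = 1056
  C-H: 10 × 397 = 3970
  Σ(broken) = 5215 kJ
Bonds formed (products):
  C-Br: 1 × 268 = 268
  C-C: 3 × 352 = 1056
  C-H: 9 × 397 = 3573
  H-Br: 1 × 360 = 360
  Σ(formed) = 5257 kJ
ΔH = Σ(broken) − Σ(formed) = 5215 − 5257 = −42 kJ
For 2× the reaction as written: 2 × (−42) = −84 kJ

ΔH = −84 kJ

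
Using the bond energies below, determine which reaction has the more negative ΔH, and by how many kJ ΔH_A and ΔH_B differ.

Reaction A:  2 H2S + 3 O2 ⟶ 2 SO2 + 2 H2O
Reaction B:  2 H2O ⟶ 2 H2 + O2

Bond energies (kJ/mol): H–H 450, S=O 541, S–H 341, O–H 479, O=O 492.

Reaction A:
  Bonds broken (reactants):
    O=O: 3 × 492 = 1476
    S–H: 4 × 341 = 1364
    Σ(broken) = 2840 kJ
  Bonds formed (products):
    O–H: 4 × 479 = 1916
    S=O: 4 × 541 = 2164
    Σ(formed) = 4080 kJ
  ΔH_A = 2840 − 4080 = −1240 kJ
Reaction B:
  Bonds broken (reactants):
    O–H: 4 × 479 = 1916
    Σ(broken) = 1916 kJ
  Bonds formed (products):
    H–H: 2 × 450 = 900
    O=O: 1 × 492 = 492
    Σ(formed) = 1392 kJ
  ΔH_B = 1916 − 1392 = +524 kJ
ΔH_A − ΔH_B = −1764 kJ, so reaction A has the more negative ΔH; |ΔH_A − ΔH_B| = 1764 kJ.

Reaction A, by 1764 kJ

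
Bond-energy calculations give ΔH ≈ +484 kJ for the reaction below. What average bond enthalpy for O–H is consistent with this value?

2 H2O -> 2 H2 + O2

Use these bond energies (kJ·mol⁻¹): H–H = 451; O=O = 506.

Let D be the O–H bond energy.
Σ(broken) = 4×D = 4D
Σ(formed) = 2×451 + 1×506 = 1408
ΔH = Σ(broken) − Σ(formed) = (4D) − (1408) = −1408 + 4D
Setting this equal to +484 kJ gives 4D = 1892, so D = 473 kJ/mol.

D(O–H) ≈ 473 kJ/mol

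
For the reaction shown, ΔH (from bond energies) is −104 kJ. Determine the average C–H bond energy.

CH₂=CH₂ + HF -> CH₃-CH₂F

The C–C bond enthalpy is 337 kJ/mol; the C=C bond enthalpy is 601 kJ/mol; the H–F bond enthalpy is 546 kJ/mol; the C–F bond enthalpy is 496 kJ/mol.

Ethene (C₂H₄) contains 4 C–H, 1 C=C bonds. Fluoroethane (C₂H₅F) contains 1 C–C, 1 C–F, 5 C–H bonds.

D(C–H) ≈ 418 kJ/mol

Let D be the C–H bond energy.
Σ(broken) = 4×D + 1×601 + 1×546 = 1147 + 4D
Σ(formed) = 1×337 + 1×496 + 5×D = 833 + 5D
ΔH = Σ(broken) − Σ(formed) = (1147 + 4D) − (833 + 5D) = +314 − D
Setting this equal to −104 kJ gives D = 418 kJ/mol.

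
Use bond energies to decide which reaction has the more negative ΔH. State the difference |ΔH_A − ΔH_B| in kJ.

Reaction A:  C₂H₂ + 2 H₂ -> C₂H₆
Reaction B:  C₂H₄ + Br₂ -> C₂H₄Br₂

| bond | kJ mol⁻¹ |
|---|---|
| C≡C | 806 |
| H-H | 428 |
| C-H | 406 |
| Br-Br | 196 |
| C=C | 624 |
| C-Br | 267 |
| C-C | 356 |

Reaction A:
  Bonds broken (reactants):
    C≡C: 1 × 806 = 806
    C-H: 2 × 406 = 812
    H-H: 2 × 428 = 856
    Σ(broken) = 2474 kJ
  Bonds formed (products):
    C-C: 1 × 356 = 356
    C-H: 6 × 406 = 2436
    Σ(formed) = 2792 kJ
  ΔH_A = 2474 − 2792 = −318 kJ
Reaction B:
  Bonds broken (reactants):
    Br-Br: 1 × 196 = 196
    C-H: 4 × 406 = 1624
    C=C: 1 × 624 = 624
    Σ(broken) = 2444 kJ
  Bonds formed (products):
    C-Br: 2 × 267 = 534
    C-C: 1 × 356 = 356
    C-H: 4 × 406 = 1624
    Σ(formed) = 2514 kJ
  ΔH_B = 2444 − 2514 = −70 kJ
ΔH_A − ΔH_B = −248 kJ, so reaction A has the more negative ΔH; |ΔH_A − ΔH_B| = 248 kJ.

Reaction A, by 248 kJ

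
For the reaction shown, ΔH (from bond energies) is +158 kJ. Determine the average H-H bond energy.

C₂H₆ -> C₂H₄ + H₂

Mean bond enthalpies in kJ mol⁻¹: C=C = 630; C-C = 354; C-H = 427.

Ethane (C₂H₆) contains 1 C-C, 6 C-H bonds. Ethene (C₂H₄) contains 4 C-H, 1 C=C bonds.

D(H-H) ≈ 420 kJ/mol

Let D be the H-H bond energy.
Σ(broken) = 1×354 + 6×427 = 2916
Σ(formed) = 4×427 + 1×630 + 1×D = 2338 + D
ΔH = Σ(broken) − Σ(formed) = (2916) − (2338 + D) = +578 − D
Setting this equal to +158 kJ gives D = 420 kJ/mol.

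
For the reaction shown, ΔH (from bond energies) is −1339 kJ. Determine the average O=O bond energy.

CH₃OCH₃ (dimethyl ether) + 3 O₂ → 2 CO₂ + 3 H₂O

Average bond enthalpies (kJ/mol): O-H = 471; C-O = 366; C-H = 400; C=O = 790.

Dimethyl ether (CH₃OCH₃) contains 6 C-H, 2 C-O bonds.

Let D be the O=O bond energy.
Σ(broken) = 6×400 + 2×366 + 3×D = 3132 + 3D
Σ(formed) = 4×790 + 6×471 = 5986
ΔH = Σ(broken) − Σ(formed) = (3132 + 3D) − (5986) = −2854 + 3D
Setting this equal to −1339 kJ gives 3D = 1515, so D = 505 kJ/mol.

D(O=O) ≈ 505 kJ/mol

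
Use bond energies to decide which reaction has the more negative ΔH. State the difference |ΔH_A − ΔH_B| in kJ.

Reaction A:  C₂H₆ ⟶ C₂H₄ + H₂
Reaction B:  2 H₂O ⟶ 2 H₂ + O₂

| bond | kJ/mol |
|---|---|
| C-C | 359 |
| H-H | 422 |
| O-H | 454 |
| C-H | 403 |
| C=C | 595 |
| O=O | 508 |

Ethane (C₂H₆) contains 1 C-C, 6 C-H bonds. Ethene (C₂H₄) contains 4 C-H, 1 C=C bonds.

Reaction A, by 316 kJ

Reaction A:
  Bonds broken (reactants):
    C-C: 1 × 359 = 359
    C-H: 6 × 403 = 2418
    Σ(broken) = 2777 kJ
  Bonds formed (products):
    C-H: 4 × 403 = 1612
    C=C: 1 × 595 = 595
    H-H: 1 × 422 = 422
    Σ(formed) = 2629 kJ
  ΔH_A = 2777 − 2629 = +148 kJ
Reaction B:
  Bonds broken (reactants):
    O-H: 4 × 454 = 1816
    Σ(broken) = 1816 kJ
  Bonds formed (products):
    H-H: 2 × 422 = 844
    O=O: 1 × 508 = 508
    Σ(formed) = 1352 kJ
  ΔH_B = 1816 − 1352 = +464 kJ
ΔH_A − ΔH_B = −316 kJ, so reaction A has the more negative ΔH; |ΔH_A − ΔH_B| = 316 kJ.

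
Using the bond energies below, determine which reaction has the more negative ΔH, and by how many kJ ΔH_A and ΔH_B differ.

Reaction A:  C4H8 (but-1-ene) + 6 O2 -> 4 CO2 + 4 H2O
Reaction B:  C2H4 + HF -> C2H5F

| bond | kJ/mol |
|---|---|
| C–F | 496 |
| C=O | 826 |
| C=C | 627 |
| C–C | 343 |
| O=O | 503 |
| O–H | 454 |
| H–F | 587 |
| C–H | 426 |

Reaction A:
  Bonds broken (reactants):
    C–C: 2 × 343 = 686
    C–H: 8 × 426 = 3408
    C=C: 1 × 627 = 627
    O=O: 6 × 503 = 3018
    Σ(broken) = 7739 kJ
  Bonds formed (products):
    C=O: 8 × 826 = 6608
    O–H: 8 × 454 = 3632
    Σ(formed) = 10240 kJ
  ΔH_A = 7739 − 10240 = −2501 kJ
Reaction B:
  Bonds broken (reactants):
    C–H: 4 × 426 = 1704
    C=C: 1 × 627 = 627
    H–F: 1 × 587 = 587
    Σ(broken) = 2918 kJ
  Bonds formed (products):
    C–C: 1 × 343 = 343
    C–F: 1 × 496 = 496
    C–H: 5 × 426 = 2130
    Σ(formed) = 2969 kJ
  ΔH_B = 2918 − 2969 = −51 kJ
ΔH_A − ΔH_B = −2450 kJ, so reaction A has the more negative ΔH; |ΔH_A − ΔH_B| = 2450 kJ.

Reaction A, by 2450 kJ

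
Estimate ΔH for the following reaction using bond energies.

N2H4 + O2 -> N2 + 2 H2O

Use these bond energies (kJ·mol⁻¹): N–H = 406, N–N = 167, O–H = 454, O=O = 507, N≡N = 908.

ΔH ≈ −426 kJ

Bonds broken (reactants):
  N–H: 4 × 406 = 1624
  N–N: 1 × 167 = 167
  O=O: 1 × 507 = 507
  Σ(broken) = 2298 kJ
Bonds formed (products):
  N≡N: 1 × 908 = 908
  O–H: 4 × 454 = 1816
  Σ(formed) = 2724 kJ
ΔH = Σ(broken) − Σ(formed) = 2298 − 2724 = −426 kJ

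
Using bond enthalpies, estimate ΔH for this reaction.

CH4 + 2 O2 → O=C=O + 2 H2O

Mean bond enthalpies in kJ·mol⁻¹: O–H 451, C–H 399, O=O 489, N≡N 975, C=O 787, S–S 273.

Bonds broken (reactants):
  C–H: 4 × 399 = 1596
  O=O: 2 × 489 = 978
  Σ(broken) = 2574 kJ
Bonds formed (products):
  C=O: 2 × 787 = 1574
  O–H: 4 × 451 = 1804
  Σ(formed) = 3378 kJ
ΔH = Σ(broken) − Σ(formed) = 2574 − 3378 = −804 kJ

ΔH ≈ −804 kJ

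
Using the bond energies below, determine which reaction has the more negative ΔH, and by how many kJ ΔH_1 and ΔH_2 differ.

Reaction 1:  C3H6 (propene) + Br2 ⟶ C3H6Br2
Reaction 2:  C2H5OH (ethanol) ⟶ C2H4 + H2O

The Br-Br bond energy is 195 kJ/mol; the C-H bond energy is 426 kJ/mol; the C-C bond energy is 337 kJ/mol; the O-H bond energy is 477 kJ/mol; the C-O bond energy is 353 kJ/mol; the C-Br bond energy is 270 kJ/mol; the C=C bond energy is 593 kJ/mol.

Reaction 1, by 135 kJ

Reaction 1:
  Bonds broken (reactants):
    Br-Br: 1 × 195 = 195
    C-C: 1 × 337 = 337
    C-H: 6 × 426 = 2556
    C=C: 1 × 593 = 593
    Σ(broken) = 3681 kJ
  Bonds formed (products):
    C-Br: 2 × 270 = 540
    C-C: 2 × 337 = 674
    C-H: 6 × 426 = 2556
    Σ(formed) = 3770 kJ
  ΔH_1 = 3681 − 3770 = −89 kJ
Reaction 2:
  Bonds broken (reactants):
    C-C: 1 × 337 = 337
    C-H: 5 × 426 = 2130
    C-O: 1 × 353 = 353
    O-H: 1 × 477 = 477
    Σ(broken) = 3297 kJ
  Bonds formed (products):
    C-H: 4 × 426 = 1704
    C=C: 1 × 593 = 593
    O-H: 2 × 477 = 954
    Σ(formed) = 3251 kJ
  ΔH_2 = 3297 − 3251 = +46 kJ
ΔH_1 − ΔH_2 = −135 kJ, so reaction 1 has the more negative ΔH; |ΔH_1 − ΔH_2| = 135 kJ.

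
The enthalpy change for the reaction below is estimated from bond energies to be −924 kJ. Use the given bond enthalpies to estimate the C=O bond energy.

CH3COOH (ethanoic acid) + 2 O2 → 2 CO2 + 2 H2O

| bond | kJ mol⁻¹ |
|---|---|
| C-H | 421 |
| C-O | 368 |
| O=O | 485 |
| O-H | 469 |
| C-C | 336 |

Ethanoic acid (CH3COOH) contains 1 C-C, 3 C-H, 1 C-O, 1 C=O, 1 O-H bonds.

D(C=O) ≈ 818 kJ/mol

Let D be the C=O bond energy.
Σ(broken) = 1×336 + 3×421 + 1×368 + 1×D + 1×469 + 2×485 = 3406 + D
Σ(formed) = 4×D + 4×469 = 1876 + 4D
ΔH = Σ(broken) − Σ(formed) = (3406 + D) − (1876 + 4D) = +1530 − 3D
Setting this equal to −924 kJ gives 3D = 2454, so D = 818 kJ/mol.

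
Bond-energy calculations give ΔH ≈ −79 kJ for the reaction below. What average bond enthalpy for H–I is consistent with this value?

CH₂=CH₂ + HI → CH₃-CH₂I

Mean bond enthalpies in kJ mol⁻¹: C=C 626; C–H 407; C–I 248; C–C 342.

Let D be the H–I bond energy.
Σ(broken) = 4×407 + 1×626 + 1×D = 2254 + D
Σ(formed) = 1×342 + 5×407 + 1×248 = 2625
ΔH = Σ(broken) − Σ(formed) = (2254 + D) − (2625) = −371 + D
Setting this equal to −79 kJ gives D = 292 kJ/mol.

D(H–I) ≈ 292 kJ/mol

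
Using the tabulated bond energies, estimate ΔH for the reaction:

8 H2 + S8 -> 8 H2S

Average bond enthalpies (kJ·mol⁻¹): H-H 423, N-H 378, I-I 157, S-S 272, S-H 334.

ΔH ≈ +216 kJ

Bonds broken (reactants):
  H-H: 8 × 423 = 3384
  S-S: 8 × 272 = 2176
  Σ(broken) = 5560 kJ
Bonds formed (products):
  S-H: 16 × 334 = 5344
  Σ(formed) = 5344 kJ
ΔH = Σ(broken) − Σ(formed) = 5560 − 5344 = +216 kJ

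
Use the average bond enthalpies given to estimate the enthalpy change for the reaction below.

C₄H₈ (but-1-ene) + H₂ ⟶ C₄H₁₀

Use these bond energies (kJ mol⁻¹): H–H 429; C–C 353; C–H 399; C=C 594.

Bonds broken (reactants):
  C–C: 2 × 353 = 706
  C–H: 8 × 399 = 3192
  C=C: 1 × 594 = 594
  H–H: 1 × 429 = 429
  Σ(broken) = 4921 kJ
Bonds formed (products):
  C–C: 3 × 353 = 1059
  C–H: 10 × 399 = 3990
  Σ(formed) = 5049 kJ
ΔH = Σ(broken) − Σ(formed) = 4921 − 5049 = −128 kJ

ΔH ≈ −128 kJ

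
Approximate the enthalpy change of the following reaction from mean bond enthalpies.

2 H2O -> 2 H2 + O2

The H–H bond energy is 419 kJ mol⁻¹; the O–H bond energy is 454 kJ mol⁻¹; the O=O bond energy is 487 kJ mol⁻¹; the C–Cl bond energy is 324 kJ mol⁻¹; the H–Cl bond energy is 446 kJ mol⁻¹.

Bonds broken (reactants):
  O–H: 4 × 454 = 1816
  Σ(broken) = 1816 kJ
Bonds formed (products):
  H–H: 2 × 419 = 838
  O=O: 1 × 487 = 487
  Σ(formed) = 1325 kJ
ΔH = Σ(broken) − Σ(formed) = 1816 − 1325 = +491 kJ

ΔH ≈ +491 kJ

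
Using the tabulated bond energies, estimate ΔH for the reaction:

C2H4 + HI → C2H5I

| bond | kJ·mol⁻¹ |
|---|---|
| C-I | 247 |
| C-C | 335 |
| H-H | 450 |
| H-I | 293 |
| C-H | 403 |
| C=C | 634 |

Bonds broken (reactants):
  C-H: 4 × 403 = 1612
  C=C: 1 × 634 = 634
  H-I: 1 × 293 = 293
  Σ(broken) = 2539 kJ
Bonds formed (products):
  C-C: 1 × 335 = 335
  C-H: 5 × 403 = 2015
  C-I: 1 × 247 = 247
  Σ(formed) = 2597 kJ
ΔH = Σ(broken) − Σ(formed) = 2539 − 2597 = −58 kJ

ΔH ≈ −58 kJ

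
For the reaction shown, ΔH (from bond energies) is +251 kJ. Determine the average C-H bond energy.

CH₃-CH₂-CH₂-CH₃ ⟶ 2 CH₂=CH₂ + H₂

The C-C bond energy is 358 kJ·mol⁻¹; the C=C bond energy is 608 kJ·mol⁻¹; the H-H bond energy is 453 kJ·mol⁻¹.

Let D be the C-H bond energy.
Σ(broken) = 3×358 + 10×D = 1074 + 10D
Σ(formed) = 8×D + 2×608 + 1×453 = 1669 + 8D
ΔH = Σ(broken) − Σ(formed) = (1074 + 10D) − (1669 + 8D) = −595 + 2D
Setting this equal to +251 kJ gives 2D = 846, so D = 423 kJ/mol.

D(C-H) ≈ 423 kJ/mol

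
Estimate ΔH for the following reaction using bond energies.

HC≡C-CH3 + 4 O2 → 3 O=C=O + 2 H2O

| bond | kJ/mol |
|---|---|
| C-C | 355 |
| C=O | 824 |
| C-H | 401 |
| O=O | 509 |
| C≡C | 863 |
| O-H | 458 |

Bonds broken (reactants):
  C≡C: 1 × 863 = 863
  C-C: 1 × 355 = 355
  C-H: 4 × 401 = 1604
  O=O: 4 × 509 = 2036
  Σ(broken) = 4858 kJ
Bonds formed (products):
  C=O: 6 × 824 = 4944
  O-H: 4 × 458 = 1832
  Σ(formed) = 6776 kJ
ΔH = Σ(broken) − Σ(formed) = 4858 − 6776 = −1918 kJ

ΔH ≈ −1918 kJ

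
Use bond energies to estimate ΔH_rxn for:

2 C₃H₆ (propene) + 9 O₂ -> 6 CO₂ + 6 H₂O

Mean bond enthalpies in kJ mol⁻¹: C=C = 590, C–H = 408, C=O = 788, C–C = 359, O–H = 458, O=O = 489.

Bonds broken (reactants):
  C–C: 2 × 359 = 718
  C–H: 12 × 408 = 4896
  C=C: 2 × 590 = 1180
  O=O: 9 × 489 = 4401
  Σ(broken) = 11195 kJ
Bonds formed (products):
  C=O: 12 × 788 = 9456
  O–H: 12 × 458 = 5496
  Σ(formed) = 14952 kJ
ΔH = Σ(broken) − Σ(formed) = 11195 − 14952 = −3757 kJ

ΔH ≈ −3757 kJ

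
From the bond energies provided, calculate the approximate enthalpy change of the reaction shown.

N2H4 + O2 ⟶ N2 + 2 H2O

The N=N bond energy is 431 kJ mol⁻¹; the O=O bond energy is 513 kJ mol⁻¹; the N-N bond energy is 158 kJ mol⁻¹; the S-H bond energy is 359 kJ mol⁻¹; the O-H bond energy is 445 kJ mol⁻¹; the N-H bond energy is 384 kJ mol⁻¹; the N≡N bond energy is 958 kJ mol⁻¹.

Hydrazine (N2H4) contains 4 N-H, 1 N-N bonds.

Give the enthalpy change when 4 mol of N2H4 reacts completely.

ΔH = −2124 kJ

Bonds broken (reactants):
  N-H: 4 × 384 = 1536
  N-N: 1 × 158 = 158
  O=O: 1 × 513 = 513
  Σ(broken) = 2207 kJ
Bonds formed (products):
  N≡N: 1 × 958 = 958
  O-H: 4 × 445 = 1780
  Σ(formed) = 2738 kJ
ΔH = Σ(broken) − Σ(formed) = 2207 − 2738 = −531 kJ
For 4× the reaction as written: 4 × (−531) = −2124 kJ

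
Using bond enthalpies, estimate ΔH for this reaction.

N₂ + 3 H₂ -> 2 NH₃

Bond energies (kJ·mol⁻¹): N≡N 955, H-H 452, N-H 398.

ΔH ≈ −77 kJ

Bonds broken (reactants):
  H-H: 3 × 452 = 1356
  N≡N: 1 × 955 = 955
  Σ(broken) = 2311 kJ
Bonds formed (products):
  N-H: 6 × 398 = 2388
  Σ(formed) = 2388 kJ
ΔH = Σ(broken) − Σ(formed) = 2311 − 2388 = −77 kJ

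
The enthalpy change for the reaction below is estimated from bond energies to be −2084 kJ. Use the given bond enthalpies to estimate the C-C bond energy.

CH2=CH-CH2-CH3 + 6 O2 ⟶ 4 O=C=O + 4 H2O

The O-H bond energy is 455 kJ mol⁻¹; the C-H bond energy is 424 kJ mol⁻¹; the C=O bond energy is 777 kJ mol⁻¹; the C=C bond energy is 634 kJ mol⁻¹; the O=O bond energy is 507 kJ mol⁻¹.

D(C-C) ≈ 352 kJ/mol

Let D be the C-C bond energy.
Σ(broken) = 2×D + 8×424 + 1×634 + 6×507 = 7068 + 2D
Σ(formed) = 8×777 + 8×455 = 9856
ΔH = Σ(broken) − Σ(formed) = (7068 + 2D) − (9856) = −2788 + 2D
Setting this equal to −2084 kJ gives 2D = 704, so D = 352 kJ/mol.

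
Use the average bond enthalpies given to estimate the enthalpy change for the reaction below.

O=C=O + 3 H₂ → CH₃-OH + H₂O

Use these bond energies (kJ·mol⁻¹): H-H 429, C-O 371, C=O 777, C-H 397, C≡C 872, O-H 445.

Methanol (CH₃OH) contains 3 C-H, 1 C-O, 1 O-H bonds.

Bonds broken (reactants):
  C=O: 2 × 777 = 1554
  H-H: 3 × 429 = 1287
  Σ(broken) = 2841 kJ
Bonds formed (products):
  C-H: 3 × 397 = 1191
  C-O: 1 × 371 = 371
  O-H: 3 × 445 = 1335
  Σ(formed) = 2897 kJ
ΔH = Σ(broken) − Σ(formed) = 2841 − 2897 = −56 kJ

ΔH ≈ −56 kJ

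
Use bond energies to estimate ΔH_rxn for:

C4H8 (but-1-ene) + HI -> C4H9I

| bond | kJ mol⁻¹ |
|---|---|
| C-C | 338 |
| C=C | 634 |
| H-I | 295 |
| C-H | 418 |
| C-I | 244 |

ΔH ≈ −71 kJ

Bonds broken (reactants):
  C-C: 2 × 338 = 676
  C-H: 8 × 418 = 3344
  C=C: 1 × 634 = 634
  H-I: 1 × 295 = 295
  Σ(broken) = 4949 kJ
Bonds formed (products):
  C-C: 3 × 338 = 1014
  C-H: 9 × 418 = 3762
  C-I: 1 × 244 = 244
  Σ(formed) = 5020 kJ
ΔH = Σ(broken) − Σ(formed) = 4949 − 5020 = −71 kJ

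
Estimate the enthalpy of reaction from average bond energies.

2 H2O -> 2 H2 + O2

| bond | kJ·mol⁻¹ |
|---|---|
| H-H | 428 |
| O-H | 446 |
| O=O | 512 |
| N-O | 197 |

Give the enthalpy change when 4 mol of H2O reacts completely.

Bonds broken (reactants):
  O-H: 4 × 446 = 1784
  Σ(broken) = 1784 kJ
Bonds formed (products):
  H-H: 2 × 428 = 856
  O=O: 1 × 512 = 512
  Σ(formed) = 1368 kJ
ΔH = Σ(broken) − Σ(formed) = 1784 − 1368 = +416 kJ
For 2× the reaction as written: 2 × (+416) = +832 kJ

ΔH = +832 kJ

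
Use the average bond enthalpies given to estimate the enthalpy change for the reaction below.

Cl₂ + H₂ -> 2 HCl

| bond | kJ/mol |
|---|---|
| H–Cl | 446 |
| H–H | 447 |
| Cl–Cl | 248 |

Bonds broken (reactants):
  Cl–Cl: 1 × 248 = 248
  H–H: 1 × 447 = 447
  Σ(broken) = 695 kJ
Bonds formed (products):
  H–Cl: 2 × 446 = 892
  Σ(formed) = 892 kJ
ΔH = Σ(broken) − Σ(formed) = 695 − 892 = −197 kJ

ΔH ≈ −197 kJ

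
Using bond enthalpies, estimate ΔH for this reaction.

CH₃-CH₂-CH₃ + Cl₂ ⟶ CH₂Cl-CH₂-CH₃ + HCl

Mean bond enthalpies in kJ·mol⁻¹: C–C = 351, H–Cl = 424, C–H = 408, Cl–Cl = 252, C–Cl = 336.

Bonds broken (reactants):
  C–C: 2 × 351 = 702
  C–H: 8 × 408 = 3264
  Cl–Cl: 1 × 252 = 252
  Σ(broken) = 4218 kJ
Bonds formed (products):
  C–C: 2 × 351 = 702
  C–Cl: 1 × 336 = 336
  C–H: 7 × 408 = 2856
  H–Cl: 1 × 424 = 424
  Σ(formed) = 4318 kJ
ΔH = Σ(broken) − Σ(formed) = 4218 − 4318 = −100 kJ

ΔH ≈ −100 kJ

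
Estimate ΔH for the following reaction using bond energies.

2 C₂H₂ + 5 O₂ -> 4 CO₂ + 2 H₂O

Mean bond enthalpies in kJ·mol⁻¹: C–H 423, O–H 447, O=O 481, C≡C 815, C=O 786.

Bonds broken (reactants):
  C≡C: 2 × 815 = 1630
  C–H: 4 × 423 = 1692
  O=O: 5 × 481 = 2405
  Σ(broken) = 5727 kJ
Bonds formed (products):
  C=O: 8 × 786 = 6288
  O–H: 4 × 447 = 1788
  Σ(formed) = 8076 kJ
ΔH = Σ(broken) − Σ(formed) = 5727 − 8076 = −2349 kJ

ΔH ≈ −2349 kJ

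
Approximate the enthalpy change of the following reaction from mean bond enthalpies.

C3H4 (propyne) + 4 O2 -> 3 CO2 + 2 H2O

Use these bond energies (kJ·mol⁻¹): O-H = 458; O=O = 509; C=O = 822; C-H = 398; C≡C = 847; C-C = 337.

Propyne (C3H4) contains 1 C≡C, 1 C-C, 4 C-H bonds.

Bonds broken (reactants):
  C≡C: 1 × 847 = 847
  C-C: 1 × 337 = 337
  C-H: 4 × 398 = 1592
  O=O: 4 × 509 = 2036
  Σ(broken) = 4812 kJ
Bonds formed (products):
  C=O: 6 × 822 = 4932
  O-H: 4 × 458 = 1832
  Σ(formed) = 6764 kJ
ΔH = Σ(broken) − Σ(formed) = 4812 − 6764 = −1952 kJ

ΔH ≈ −1952 kJ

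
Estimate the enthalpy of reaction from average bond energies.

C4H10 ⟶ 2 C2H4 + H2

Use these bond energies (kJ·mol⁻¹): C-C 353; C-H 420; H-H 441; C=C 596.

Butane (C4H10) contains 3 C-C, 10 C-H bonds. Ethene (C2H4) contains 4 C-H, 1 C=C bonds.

Bonds broken (reactants):
  C-C: 3 × 353 = 1059
  C-H: 10 × 420 = 4200
  Σ(broken) = 5259 kJ
Bonds formed (products):
  C-H: 8 × 420 = 3360
  C=C: 2 × 596 = 1192
  H-H: 1 × 441 = 441
  Σ(formed) = 4993 kJ
ΔH = Σ(broken) − Σ(formed) = 5259 − 4993 = +266 kJ

ΔH ≈ +266 kJ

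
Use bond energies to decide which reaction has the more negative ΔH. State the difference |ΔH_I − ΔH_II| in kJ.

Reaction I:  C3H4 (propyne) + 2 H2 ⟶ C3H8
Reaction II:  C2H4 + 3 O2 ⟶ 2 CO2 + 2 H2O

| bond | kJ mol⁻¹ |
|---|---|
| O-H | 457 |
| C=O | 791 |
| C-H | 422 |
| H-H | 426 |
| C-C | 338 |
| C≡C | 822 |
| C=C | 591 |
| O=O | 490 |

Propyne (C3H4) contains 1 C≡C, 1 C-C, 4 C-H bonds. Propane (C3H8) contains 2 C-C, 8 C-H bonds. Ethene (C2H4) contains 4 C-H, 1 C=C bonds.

Reaction II, by 891 kJ

Reaction I:
  Bonds broken (reactants):
    C≡C: 1 × 822 = 822
    C-C: 1 × 338 = 338
    C-H: 4 × 422 = 1688
    H-H: 2 × 426 = 852
    Σ(broken) = 3700 kJ
  Bonds formed (products):
    C-C: 2 × 338 = 676
    C-H: 8 × 422 = 3376
    Σ(formed) = 4052 kJ
  ΔH_I = 3700 − 4052 = −352 kJ
Reaction II:
  Bonds broken (reactants):
    C-H: 4 × 422 = 1688
    C=C: 1 × 591 = 591
    O=O: 3 × 490 = 1470
    Σ(broken) = 3749 kJ
  Bonds formed (products):
    C=O: 4 × 791 = 3164
    O-H: 4 × 457 = 1828
    Σ(formed) = 4992 kJ
  ΔH_II = 3749 − 4992 = −1243 kJ
ΔH_I − ΔH_II = +891 kJ, so reaction II has the more negative ΔH; |ΔH_I − ΔH_II| = 891 kJ.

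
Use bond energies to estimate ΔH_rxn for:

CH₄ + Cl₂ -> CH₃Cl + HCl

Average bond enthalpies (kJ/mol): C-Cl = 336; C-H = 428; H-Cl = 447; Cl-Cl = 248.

ΔH ≈ −107 kJ

Bonds broken (reactants):
  C-H: 4 × 428 = 1712
  Cl-Cl: 1 × 248 = 248
  Σ(broken) = 1960 kJ
Bonds formed (products):
  C-Cl: 1 × 336 = 336
  C-H: 3 × 428 = 1284
  H-Cl: 1 × 447 = 447
  Σ(formed) = 2067 kJ
ΔH = Σ(broken) − Σ(formed) = 1960 − 2067 = −107 kJ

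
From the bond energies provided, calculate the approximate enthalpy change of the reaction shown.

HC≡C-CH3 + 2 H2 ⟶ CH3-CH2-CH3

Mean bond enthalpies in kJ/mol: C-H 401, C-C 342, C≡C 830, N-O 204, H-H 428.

Bonds broken (reactants):
  C≡C: 1 × 830 = 830
  C-C: 1 × 342 = 342
  C-H: 4 × 401 = 1604
  H-H: 2 × 428 = 856
  Σ(broken) = 3632 kJ
Bonds formed (products):
  C-C: 2 × 342 = 684
  C-H: 8 × 401 = 3208
  Σ(formed) = 3892 kJ
ΔH = Σ(broken) − Σ(formed) = 3632 − 3892 = −260 kJ

ΔH ≈ −260 kJ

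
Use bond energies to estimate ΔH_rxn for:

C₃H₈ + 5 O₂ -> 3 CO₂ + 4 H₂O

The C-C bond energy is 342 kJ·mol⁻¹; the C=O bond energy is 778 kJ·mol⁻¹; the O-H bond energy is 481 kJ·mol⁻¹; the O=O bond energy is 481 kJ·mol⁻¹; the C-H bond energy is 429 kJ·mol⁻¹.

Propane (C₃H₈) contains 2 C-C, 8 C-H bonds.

Bonds broken (reactants):
  C-C: 2 × 342 = 684
  C-H: 8 × 429 = 3432
  O=O: 5 × 481 = 2405
  Σ(broken) = 6521 kJ
Bonds formed (products):
  C=O: 6 × 778 = 4668
  O-H: 8 × 481 = 3848
  Σ(formed) = 8516 kJ
ΔH = Σ(broken) − Σ(formed) = 6521 − 8516 = −1995 kJ

ΔH ≈ −1995 kJ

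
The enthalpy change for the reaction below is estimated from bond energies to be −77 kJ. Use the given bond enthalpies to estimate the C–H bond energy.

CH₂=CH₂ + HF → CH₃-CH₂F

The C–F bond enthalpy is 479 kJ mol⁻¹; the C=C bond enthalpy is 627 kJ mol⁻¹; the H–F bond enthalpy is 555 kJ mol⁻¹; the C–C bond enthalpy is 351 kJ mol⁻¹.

D(C–H) ≈ 429 kJ/mol

Let D be the C–H bond energy.
Σ(broken) = 4×D + 1×627 + 1×555 = 1182 + 4D
Σ(formed) = 1×351 + 1×479 + 5×D = 830 + 5D
ΔH = Σ(broken) − Σ(formed) = (1182 + 4D) − (830 + 5D) = +352 − D
Setting this equal to −77 kJ gives D = 429 kJ/mol.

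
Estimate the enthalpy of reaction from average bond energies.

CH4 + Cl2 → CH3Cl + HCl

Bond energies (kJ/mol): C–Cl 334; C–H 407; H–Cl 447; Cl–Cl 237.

ΔH ≈ −137 kJ

Bonds broken (reactants):
  C–H: 4 × 407 = 1628
  Cl–Cl: 1 × 237 = 237
  Σ(broken) = 1865 kJ
Bonds formed (products):
  C–Cl: 1 × 334 = 334
  C–H: 3 × 407 = 1221
  H–Cl: 1 × 447 = 447
  Σ(formed) = 2002 kJ
ΔH = Σ(broken) − Σ(formed) = 1865 − 2002 = −137 kJ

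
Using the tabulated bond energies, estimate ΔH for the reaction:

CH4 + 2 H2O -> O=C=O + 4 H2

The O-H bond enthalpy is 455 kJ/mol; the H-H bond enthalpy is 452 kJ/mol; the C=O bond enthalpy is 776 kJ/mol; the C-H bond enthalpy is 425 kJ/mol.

Bonds broken (reactants):
  C-H: 4 × 425 = 1700
  O-H: 4 × 455 = 1820
  Σ(broken) = 3520 kJ
Bonds formed (products):
  C=O: 2 × 776 = 1552
  H-H: 4 × 452 = 1808
  Σ(formed) = 3360 kJ
ΔH = Σ(broken) − Σ(formed) = 3520 − 3360 = +160 kJ

ΔH ≈ +160 kJ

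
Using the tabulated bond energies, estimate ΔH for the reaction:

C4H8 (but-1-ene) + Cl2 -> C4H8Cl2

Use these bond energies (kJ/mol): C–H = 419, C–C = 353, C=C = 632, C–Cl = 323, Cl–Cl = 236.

ΔH ≈ −131 kJ

Bonds broken (reactants):
  C–C: 2 × 353 = 706
  C–H: 8 × 419 = 3352
  C=C: 1 × 632 = 632
  Cl–Cl: 1 × 236 = 236
  Σ(broken) = 4926 kJ
Bonds formed (products):
  C–C: 3 × 353 = 1059
  C–Cl: 2 × 323 = 646
  C–H: 8 × 419 = 3352
  Σ(formed) = 5057 kJ
ΔH = Σ(broken) − Σ(formed) = 4926 − 5057 = −131 kJ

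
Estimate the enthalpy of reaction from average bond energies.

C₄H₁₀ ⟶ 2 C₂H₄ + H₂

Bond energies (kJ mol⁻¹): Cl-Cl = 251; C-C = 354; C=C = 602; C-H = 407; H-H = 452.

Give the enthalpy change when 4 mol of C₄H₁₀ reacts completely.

ΔH = +880 kJ

Bonds broken (reactants):
  C-C: 3 × 354 = 1062
  C-H: 10 × 407 = 4070
  Σ(broken) = 5132 kJ
Bonds formed (products):
  C-H: 8 × 407 = 3256
  C=C: 2 × 602 = 1204
  H-H: 1 × 452 = 452
  Σ(formed) = 4912 kJ
ΔH = Σ(broken) − Σ(formed) = 5132 − 4912 = +220 kJ
For 4× the reaction as written: 4 × (+220) = +880 kJ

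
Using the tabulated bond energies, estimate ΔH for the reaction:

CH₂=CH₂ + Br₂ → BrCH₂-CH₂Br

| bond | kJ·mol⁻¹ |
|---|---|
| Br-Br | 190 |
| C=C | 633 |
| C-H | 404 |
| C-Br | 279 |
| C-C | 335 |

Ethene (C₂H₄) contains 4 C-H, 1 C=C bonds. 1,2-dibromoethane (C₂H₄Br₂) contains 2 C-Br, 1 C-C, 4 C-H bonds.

ΔH ≈ −70 kJ

Bonds broken (reactants):
  Br-Br: 1 × 190 = 190
  C-H: 4 × 404 = 1616
  C=C: 1 × 633 = 633
  Σ(broken) = 2439 kJ
Bonds formed (products):
  C-Br: 2 × 279 = 558
  C-C: 1 × 335 = 335
  C-H: 4 × 404 = 1616
  Σ(formed) = 2509 kJ
ΔH = Σ(broken) − Σ(formed) = 2439 − 2509 = −70 kJ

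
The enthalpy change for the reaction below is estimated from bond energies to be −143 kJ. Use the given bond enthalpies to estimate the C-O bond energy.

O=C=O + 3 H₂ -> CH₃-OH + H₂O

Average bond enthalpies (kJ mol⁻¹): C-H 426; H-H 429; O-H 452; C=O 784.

Let D be the C-O bond energy.
Σ(broken) = 2×784 + 3×429 = 2855
Σ(formed) = 3×426 + 1×D + 3×452 = 2634 + D
ΔH = Σ(broken) − Σ(formed) = (2855) − (2634 + D) = +221 − D
Setting this equal to −143 kJ gives D = 364 kJ/mol.

D(C-O) ≈ 364 kJ/mol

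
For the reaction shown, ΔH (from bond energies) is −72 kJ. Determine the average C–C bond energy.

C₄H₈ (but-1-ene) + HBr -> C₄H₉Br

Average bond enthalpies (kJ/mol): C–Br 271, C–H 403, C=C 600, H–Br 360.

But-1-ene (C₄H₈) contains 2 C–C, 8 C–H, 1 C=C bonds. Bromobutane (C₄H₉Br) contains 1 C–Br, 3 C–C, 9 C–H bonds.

D(C–C) ≈ 358 kJ/mol

Let D be the C–C bond energy.
Σ(broken) = 2×D + 8×403 + 1×600 + 1×360 = 4184 + 2D
Σ(formed) = 1×271 + 3×D + 9×403 = 3898 + 3D
ΔH = Σ(broken) − Σ(formed) = (4184 + 2D) − (3898 + 3D) = +286 − D
Setting this equal to −72 kJ gives D = 358 kJ/mol.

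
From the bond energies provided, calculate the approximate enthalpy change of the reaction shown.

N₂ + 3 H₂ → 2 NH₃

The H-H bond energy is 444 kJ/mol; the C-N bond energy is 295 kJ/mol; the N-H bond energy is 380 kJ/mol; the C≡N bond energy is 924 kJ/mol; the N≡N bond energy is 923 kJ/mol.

Bonds broken (reactants):
  H-H: 3 × 444 = 1332
  N≡N: 1 × 923 = 923
  Σ(broken) = 2255 kJ
Bonds formed (products):
  N-H: 6 × 380 = 2280
  Σ(formed) = 2280 kJ
ΔH = Σ(broken) − Σ(formed) = 2255 − 2280 = −25 kJ

ΔH ≈ −25 kJ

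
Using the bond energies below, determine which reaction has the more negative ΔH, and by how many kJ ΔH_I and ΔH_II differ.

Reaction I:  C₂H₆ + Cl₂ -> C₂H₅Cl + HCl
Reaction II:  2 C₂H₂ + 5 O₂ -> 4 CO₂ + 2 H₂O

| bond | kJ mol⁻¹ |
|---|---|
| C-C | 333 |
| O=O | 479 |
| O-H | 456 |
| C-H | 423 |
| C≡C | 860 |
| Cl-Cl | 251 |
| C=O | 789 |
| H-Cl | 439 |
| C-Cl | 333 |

Reaction I:
  Bonds broken (reactants):
    C-C: 1 × 333 = 333
    C-H: 6 × 423 = 2538
    Cl-Cl: 1 × 251 = 251
    Σ(broken) = 3122 kJ
  Bonds formed (products):
    C-C: 1 × 333 = 333
    C-Cl: 1 × 333 = 333
    C-H: 5 × 423 = 2115
    H-Cl: 1 × 439 = 439
    Σ(formed) = 3220 kJ
  ΔH_I = 3122 − 3220 = −98 kJ
Reaction II:
  Bonds broken (reactants):
    C≡C: 2 × 860 = 1720
    C-H: 4 × 423 = 1692
    O=O: 5 × 479 = 2395
    Σ(broken) = 5807 kJ
  Bonds formed (products):
    C=O: 8 × 789 = 6312
    O-H: 4 × 456 = 1824
    Σ(formed) = 8136 kJ
  ΔH_II = 5807 − 8136 = −2329 kJ
ΔH_I − ΔH_II = +2231 kJ, so reaction II has the more negative ΔH; |ΔH_I − ΔH_II| = 2231 kJ.

Reaction II, by 2231 kJ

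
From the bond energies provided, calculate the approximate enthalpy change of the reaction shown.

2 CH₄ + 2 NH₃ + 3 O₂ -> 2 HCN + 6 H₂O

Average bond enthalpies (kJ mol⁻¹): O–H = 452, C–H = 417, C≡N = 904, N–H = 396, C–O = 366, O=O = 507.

ΔH ≈ −833 kJ

Bonds broken (reactants):
  C–H: 8 × 417 = 3336
  N–H: 6 × 396 = 2376
  O=O: 3 × 507 = 1521
  Σ(broken) = 7233 kJ
Bonds formed (products):
  C≡N: 2 × 904 = 1808
  C–H: 2 × 417 = 834
  O–H: 12 × 452 = 5424
  Σ(formed) = 8066 kJ
ΔH = Σ(broken) − Σ(formed) = 7233 − 8066 = −833 kJ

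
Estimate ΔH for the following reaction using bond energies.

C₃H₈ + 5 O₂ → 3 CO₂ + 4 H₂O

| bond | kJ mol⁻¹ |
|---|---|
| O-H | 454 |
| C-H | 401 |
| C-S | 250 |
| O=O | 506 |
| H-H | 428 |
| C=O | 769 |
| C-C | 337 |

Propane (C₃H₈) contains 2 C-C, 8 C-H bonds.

Bonds broken (reactants):
  C-C: 2 × 337 = 674
  C-H: 8 × 401 = 3208
  O=O: 5 × 506 = 2530
  Σ(broken) = 6412 kJ
Bonds formed (products):
  C=O: 6 × 769 = 4614
  O-H: 8 × 454 = 3632
  Σ(formed) = 8246 kJ
ΔH = Σ(broken) − Σ(formed) = 6412 − 8246 = −1834 kJ

ΔH ≈ −1834 kJ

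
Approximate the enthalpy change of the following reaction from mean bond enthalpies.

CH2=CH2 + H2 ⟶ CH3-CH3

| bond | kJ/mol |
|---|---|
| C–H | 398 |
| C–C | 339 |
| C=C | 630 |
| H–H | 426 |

ΔH ≈ −79 kJ

Bonds broken (reactants):
  C–H: 4 × 398 = 1592
  C=C: 1 × 630 = 630
  H–H: 1 × 426 = 426
  Σ(broken) = 2648 kJ
Bonds formed (products):
  C–C: 1 × 339 = 339
  C–H: 6 × 398 = 2388
  Σ(formed) = 2727 kJ
ΔH = Σ(broken) − Σ(formed) = 2648 − 2727 = −79 kJ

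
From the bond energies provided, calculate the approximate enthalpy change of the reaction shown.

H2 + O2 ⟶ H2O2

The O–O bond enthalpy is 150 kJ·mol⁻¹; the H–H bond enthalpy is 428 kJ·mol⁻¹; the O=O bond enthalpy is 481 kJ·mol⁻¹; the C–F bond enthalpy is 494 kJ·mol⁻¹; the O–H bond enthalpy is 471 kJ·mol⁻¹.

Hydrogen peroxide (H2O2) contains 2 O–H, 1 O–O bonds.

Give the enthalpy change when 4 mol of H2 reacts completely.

ΔH = −732 kJ

Bonds broken (reactants):
  H–H: 1 × 428 = 428
  O=O: 1 × 481 = 481
  Σ(broken) = 909 kJ
Bonds formed (products):
  O–H: 2 × 471 = 942
  O–O: 1 × 150 = 150
  Σ(formed) = 1092 kJ
ΔH = Σ(broken) − Σ(formed) = 909 − 1092 = −183 kJ
For 4× the reaction as written: 4 × (−183) = −732 kJ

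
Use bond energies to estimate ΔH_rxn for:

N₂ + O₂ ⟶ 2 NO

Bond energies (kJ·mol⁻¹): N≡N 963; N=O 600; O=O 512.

ΔH ≈ +275 kJ

Bonds broken (reactants):
  N≡N: 1 × 963 = 963
  O=O: 1 × 512 = 512
  Σ(broken) = 1475 kJ
Bonds formed (products):
  N=O: 2 × 600 = 1200
  Σ(formed) = 1200 kJ
ΔH = Σ(broken) − Σ(formed) = 1475 − 1200 = +275 kJ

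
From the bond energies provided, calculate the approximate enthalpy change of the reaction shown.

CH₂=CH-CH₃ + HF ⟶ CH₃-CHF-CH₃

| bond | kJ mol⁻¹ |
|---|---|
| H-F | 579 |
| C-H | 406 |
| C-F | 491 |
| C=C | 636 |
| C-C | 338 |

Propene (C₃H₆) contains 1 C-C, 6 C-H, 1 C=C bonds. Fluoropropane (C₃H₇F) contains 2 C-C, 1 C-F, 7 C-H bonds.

Bonds broken (reactants):
  C-C: 1 × 338 = 338
  C-H: 6 × 406 = 2436
  C=C: 1 × 636 = 636
  H-F: 1 × 579 = 579
  Σ(broken) = 3989 kJ
Bonds formed (products):
  C-C: 2 × 338 = 676
  C-F: 1 × 491 = 491
  C-H: 7 × 406 = 2842
  Σ(formed) = 4009 kJ
ΔH = Σ(broken) − Σ(formed) = 3989 − 4009 = −20 kJ

ΔH ≈ −20 kJ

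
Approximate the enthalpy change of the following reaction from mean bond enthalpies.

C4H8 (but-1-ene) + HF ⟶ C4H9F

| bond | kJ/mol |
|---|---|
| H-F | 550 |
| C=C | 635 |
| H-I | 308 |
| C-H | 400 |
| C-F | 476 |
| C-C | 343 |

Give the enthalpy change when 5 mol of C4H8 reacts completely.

Bonds broken (reactants):
  C-C: 2 × 343 = 686
  C-H: 8 × 400 = 3200
  C=C: 1 × 635 = 635
  H-F: 1 × 550 = 550
  Σ(broken) = 5071 kJ
Bonds formed (products):
  C-C: 3 × 343 = 1029
  C-F: 1 × 476 = 476
  C-H: 9 × 400 = 3600
  Σ(formed) = 5105 kJ
ΔH = Σ(broken) − Σ(formed) = 5071 − 5105 = −34 kJ
For 5× the reaction as written: 5 × (−34) = −170 kJ

ΔH = −170 kJ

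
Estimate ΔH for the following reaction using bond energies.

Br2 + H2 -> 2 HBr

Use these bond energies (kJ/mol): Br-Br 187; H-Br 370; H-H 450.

ΔH ≈ −103 kJ

Bonds broken (reactants):
  Br-Br: 1 × 187 = 187
  H-H: 1 × 450 = 450
  Σ(broken) = 637 kJ
Bonds formed (products):
  H-Br: 2 × 370 = 740
  Σ(formed) = 740 kJ
ΔH = Σ(broken) − Σ(formed) = 637 − 740 = −103 kJ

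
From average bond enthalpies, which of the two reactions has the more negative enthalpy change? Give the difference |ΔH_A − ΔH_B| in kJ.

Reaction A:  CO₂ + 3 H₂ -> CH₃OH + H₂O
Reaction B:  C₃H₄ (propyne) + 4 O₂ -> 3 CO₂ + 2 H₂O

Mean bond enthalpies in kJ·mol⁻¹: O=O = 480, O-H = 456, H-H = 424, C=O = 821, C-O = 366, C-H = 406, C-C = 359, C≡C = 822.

Reaction A:
  Bonds broken (reactants):
    C=O: 2 × 821 = 1642
    H-H: 3 × 424 = 1272
    Σ(broken) = 2914 kJ
  Bonds formed (products):
    C-H: 3 × 406 = 1218
    C-O: 1 × 366 = 366
    O-H: 3 × 456 = 1368
    Σ(formed) = 2952 kJ
  ΔH_A = 2914 − 2952 = −38 kJ
Reaction B:
  Bonds broken (reactants):
    C≡C: 1 × 822 = 822
    C-C: 1 × 359 = 359
    C-H: 4 × 406 = 1624
    O=O: 4 × 480 = 1920
    Σ(broken) = 4725 kJ
  Bonds formed (products):
    C=O: 6 × 821 = 4926
    O-H: 4 × 456 = 1824
    Σ(formed) = 6750 kJ
  ΔH_B = 4725 − 6750 = −2025 kJ
ΔH_A − ΔH_B = +1987 kJ, so reaction B has the more negative ΔH; |ΔH_A − ΔH_B| = 1987 kJ.

Reaction B, by 1987 kJ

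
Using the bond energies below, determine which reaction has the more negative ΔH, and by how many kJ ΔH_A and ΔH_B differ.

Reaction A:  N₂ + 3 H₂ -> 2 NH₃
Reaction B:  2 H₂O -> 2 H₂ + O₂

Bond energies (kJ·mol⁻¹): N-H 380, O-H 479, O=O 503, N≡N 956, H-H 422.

Reaction A:
  Bonds broken (reactants):
    H-H: 3 × 422 = 1266
    N≡N: 1 × 956 = 956
    Σ(broken) = 2222 kJ
  Bonds formed (products):
    N-H: 6 × 380 = 2280
    Σ(formed) = 2280 kJ
  ΔH_A = 2222 − 2280 = −58 kJ
Reaction B:
  Bonds broken (reactants):
    O-H: 4 × 479 = 1916
    Σ(broken) = 1916 kJ
  Bonds formed (products):
    H-H: 2 × 422 = 844
    O=O: 1 × 503 = 503
    Σ(formed) = 1347 kJ
  ΔH_B = 1916 − 1347 = +569 kJ
ΔH_A − ΔH_B = −627 kJ, so reaction A has the more negative ΔH; |ΔH_A − ΔH_B| = 627 kJ.

Reaction A, by 627 kJ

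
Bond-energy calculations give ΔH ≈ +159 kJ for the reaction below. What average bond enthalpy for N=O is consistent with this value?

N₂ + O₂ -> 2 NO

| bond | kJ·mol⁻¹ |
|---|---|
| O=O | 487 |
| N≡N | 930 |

D(N=O) ≈ 629 kJ/mol

Let D be the N=O bond energy.
Σ(broken) = 1×930 + 1×487 = 1417
Σ(formed) = 2×D = 2D
ΔH = Σ(broken) − Σ(formed) = (1417) − (2D) = +1417 − 2D
Setting this equal to +159 kJ gives 2D = 1258, so D = 629 kJ/mol.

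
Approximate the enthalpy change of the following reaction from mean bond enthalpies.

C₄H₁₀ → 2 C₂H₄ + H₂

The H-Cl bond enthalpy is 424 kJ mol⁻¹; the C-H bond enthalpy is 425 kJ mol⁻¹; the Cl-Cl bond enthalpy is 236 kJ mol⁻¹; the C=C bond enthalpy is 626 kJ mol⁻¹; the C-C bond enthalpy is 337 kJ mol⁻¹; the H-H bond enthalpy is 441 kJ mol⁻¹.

Bonds broken (reactants):
  C-C: 3 × 337 = 1011
  C-H: 10 × 425 = 4250
  Σ(broken) = 5261 kJ
Bonds formed (products):
  C-H: 8 × 425 = 3400
  C=C: 2 × 626 = 1252
  H-H: 1 × 441 = 441
  Σ(formed) = 5093 kJ
ΔH = Σ(broken) − Σ(formed) = 5261 − 5093 = +168 kJ

ΔH ≈ +168 kJ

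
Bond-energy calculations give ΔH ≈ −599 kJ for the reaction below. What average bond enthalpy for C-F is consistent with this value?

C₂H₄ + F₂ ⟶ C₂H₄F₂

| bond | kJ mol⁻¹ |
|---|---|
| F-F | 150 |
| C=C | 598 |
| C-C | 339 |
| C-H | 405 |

Let D be the C-F bond energy.
Σ(broken) = 4×405 + 1×598 + 1×150 = 2368
Σ(formed) = 1×339 + 2×D + 4×405 = 1959 + 2D
ΔH = Σ(broken) − Σ(formed) = (2368) − (1959 + 2D) = +409 − 2D
Setting this equal to −599 kJ gives 2D = 1008, so D = 504 kJ/mol.

D(C-F) ≈ 504 kJ/mol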